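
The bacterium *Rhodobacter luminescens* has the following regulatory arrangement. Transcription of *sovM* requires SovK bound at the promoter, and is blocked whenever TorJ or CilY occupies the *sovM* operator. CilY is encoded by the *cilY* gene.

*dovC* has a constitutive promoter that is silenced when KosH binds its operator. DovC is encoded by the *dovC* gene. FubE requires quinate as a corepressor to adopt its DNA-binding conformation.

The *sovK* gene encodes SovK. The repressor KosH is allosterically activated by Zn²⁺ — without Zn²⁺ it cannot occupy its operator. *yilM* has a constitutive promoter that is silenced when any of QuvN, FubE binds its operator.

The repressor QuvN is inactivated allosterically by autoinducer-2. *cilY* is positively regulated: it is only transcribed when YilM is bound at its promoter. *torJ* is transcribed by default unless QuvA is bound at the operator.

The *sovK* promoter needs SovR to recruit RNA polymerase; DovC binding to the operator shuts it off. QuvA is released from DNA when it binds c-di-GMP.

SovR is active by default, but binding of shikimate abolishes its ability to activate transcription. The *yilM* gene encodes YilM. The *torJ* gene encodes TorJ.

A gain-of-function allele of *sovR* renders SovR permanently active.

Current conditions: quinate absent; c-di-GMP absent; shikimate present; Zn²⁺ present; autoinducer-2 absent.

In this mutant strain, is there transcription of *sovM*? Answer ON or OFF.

ON

SovR is constitutively active in this strain.
Zn²⁺ is present, so KosH is active.
With repressor KosH bound, *dovC* is not transcribed.
So DovC is not produced.
No repressor is bound and SovR is active, so *sovK* is transcribed.
So SovK is produced and active.
c-di-GMP is absent, so QuvA is active.
With repressor QuvA bound, *torJ* is not transcribed.
So TorJ is not produced.
Autoinducer-2 is absent, so QuvN is active.
Quinate is absent, so FubE is inactive.
With repressor QuvN bound, *yilM* is not transcribed.
So YilM is not produced.
Required activator YilM is absent, so *cilY* is not transcribed.
So CilY is not produced.
No repressor is bound and SovK is active, so *sovM* is transcribed.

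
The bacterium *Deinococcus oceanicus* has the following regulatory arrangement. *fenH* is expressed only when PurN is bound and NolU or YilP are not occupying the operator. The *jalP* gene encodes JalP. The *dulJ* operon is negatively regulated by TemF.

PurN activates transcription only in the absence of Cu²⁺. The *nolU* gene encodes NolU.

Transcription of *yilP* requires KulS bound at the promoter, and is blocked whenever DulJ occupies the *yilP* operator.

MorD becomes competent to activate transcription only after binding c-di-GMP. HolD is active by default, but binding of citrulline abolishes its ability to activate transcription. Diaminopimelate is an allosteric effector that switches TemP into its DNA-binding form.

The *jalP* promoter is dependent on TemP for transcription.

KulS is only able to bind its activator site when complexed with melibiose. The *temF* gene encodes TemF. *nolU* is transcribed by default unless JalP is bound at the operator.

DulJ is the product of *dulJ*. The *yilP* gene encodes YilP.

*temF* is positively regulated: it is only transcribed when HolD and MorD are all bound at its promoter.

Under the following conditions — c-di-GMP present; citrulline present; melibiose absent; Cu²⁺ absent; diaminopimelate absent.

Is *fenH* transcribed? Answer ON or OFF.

OFF

Diaminopimelate is absent, so TemP is inactive.
Required activator TemP is absent, so *jalP* is not transcribed.
So JalP is not produced.
With no repressor bound, *nolU* is transcribed.
So NolU is produced and active.
Cu²⁺ is absent, so PurN is active.
Melibiose is absent, so KulS is inactive.
Citrulline is present, so HolD is inactive.
c-di-GMP is present, so MorD is active.
Required activator HolD is absent, so *temF* is not transcribed.
So TemF is not produced.
With no repressor bound, *dulJ* is transcribed.
So DulJ is produced and active.
With repressor DulJ bound, *yilP* is not transcribed.
So YilP is not produced.
With repressor NolU bound, *fenH* is not transcribed.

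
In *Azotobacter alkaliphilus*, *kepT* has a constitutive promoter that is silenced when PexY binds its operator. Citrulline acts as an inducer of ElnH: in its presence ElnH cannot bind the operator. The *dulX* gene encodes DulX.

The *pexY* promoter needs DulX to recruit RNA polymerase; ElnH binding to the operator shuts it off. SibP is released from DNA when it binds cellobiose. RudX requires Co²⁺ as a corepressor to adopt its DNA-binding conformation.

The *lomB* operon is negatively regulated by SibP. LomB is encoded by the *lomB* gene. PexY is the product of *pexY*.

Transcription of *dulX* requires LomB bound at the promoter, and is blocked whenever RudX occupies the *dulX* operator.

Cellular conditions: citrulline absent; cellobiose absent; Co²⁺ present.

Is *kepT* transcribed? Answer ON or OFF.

Cellobiose is absent, so SibP is active.
With repressor SibP bound, *lomB* is not transcribed.
So LomB is not produced.
Co²⁺ is present, so RudX is active.
With repressor RudX bound, *dulX* is not transcribed.
So DulX is not produced.
Citrulline is absent, so ElnH is active.
With repressor ElnH bound, *pexY* is not transcribed.
So PexY is not produced.
With no repressor bound, *kepT* is transcribed.

ON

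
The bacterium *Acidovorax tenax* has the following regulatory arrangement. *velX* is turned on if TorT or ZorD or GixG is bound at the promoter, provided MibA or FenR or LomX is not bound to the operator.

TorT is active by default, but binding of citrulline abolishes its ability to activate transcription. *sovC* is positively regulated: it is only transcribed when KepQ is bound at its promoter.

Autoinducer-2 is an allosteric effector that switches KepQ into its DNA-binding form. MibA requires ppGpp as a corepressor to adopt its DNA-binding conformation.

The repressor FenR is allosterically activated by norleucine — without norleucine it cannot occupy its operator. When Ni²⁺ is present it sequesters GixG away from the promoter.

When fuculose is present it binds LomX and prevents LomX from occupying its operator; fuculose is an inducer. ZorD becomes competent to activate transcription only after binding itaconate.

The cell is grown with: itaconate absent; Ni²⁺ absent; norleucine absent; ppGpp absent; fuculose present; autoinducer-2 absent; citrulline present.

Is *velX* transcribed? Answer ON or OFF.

ON

Citrulline is present, so TorT is inactive.
Itaconate is absent, so ZorD is inactive.
ppGpp is absent, so MibA is inactive.
Norleucine is absent, so FenR is inactive.
Fuculose is present, so LomX is inactive.
Ni²⁺ is absent, so GixG is active.
Activator GixG is present, so *velX* is transcribed.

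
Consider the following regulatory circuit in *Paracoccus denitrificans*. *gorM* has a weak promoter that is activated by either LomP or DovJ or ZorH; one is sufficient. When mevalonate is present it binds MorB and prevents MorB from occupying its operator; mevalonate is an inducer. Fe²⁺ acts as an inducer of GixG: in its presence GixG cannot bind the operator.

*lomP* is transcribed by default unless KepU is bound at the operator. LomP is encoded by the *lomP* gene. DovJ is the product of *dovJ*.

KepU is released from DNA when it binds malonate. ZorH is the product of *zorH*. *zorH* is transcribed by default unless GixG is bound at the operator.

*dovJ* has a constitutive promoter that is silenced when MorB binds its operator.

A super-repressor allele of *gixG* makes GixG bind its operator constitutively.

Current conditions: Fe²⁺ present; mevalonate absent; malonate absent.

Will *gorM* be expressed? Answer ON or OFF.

OFF

Malonate is absent, so KepU is active.
With repressor KepU bound, *lomP* is not transcribed.
So LomP is not produced.
Mevalonate is absent, so MorB is active.
With repressor MorB bound, *dovJ* is not transcribed.
So DovJ is not produced.
GixG is constitutively active in this strain.
With repressor GixG bound, *zorH* is not transcribed.
So ZorH is not produced.
No activator is available at the *gorM* promoter, so *gorM* is not transcribed.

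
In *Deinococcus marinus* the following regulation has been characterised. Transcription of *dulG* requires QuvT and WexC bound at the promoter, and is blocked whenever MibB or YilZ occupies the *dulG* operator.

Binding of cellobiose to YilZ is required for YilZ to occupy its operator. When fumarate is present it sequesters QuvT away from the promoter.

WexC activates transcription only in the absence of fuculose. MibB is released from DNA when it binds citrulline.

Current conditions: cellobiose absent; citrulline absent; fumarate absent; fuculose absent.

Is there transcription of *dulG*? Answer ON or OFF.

OFF

Citrulline is absent, so MibB is active.
Cellobiose is absent, so YilZ is inactive.
Fumarate is absent, so QuvT is active.
Fuculose is absent, so WexC is active.
With repressor MibB bound, *dulG* is not transcribed.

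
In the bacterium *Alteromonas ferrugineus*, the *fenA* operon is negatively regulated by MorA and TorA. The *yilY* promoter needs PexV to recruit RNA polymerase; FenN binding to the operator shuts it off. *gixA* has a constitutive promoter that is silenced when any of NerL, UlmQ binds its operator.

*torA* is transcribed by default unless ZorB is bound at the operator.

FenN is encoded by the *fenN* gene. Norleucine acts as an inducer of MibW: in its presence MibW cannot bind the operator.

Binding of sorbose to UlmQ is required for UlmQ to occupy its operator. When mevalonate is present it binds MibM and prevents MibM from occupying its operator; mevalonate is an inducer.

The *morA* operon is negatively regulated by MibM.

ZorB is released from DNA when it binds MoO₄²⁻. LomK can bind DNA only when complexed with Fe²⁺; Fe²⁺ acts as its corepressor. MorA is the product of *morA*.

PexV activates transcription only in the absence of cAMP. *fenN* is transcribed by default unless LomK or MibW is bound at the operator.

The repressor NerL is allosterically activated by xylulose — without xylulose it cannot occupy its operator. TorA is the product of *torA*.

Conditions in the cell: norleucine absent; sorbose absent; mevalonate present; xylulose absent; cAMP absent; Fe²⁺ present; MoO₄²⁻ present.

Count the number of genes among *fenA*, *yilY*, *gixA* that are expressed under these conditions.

2

Mevalonate is present, so MibM is inactive.
With no repressor bound, *morA* is transcribed.
So MorA is produced and active.
MoO₄²⁻ is present, so ZorB is inactive.
With no repressor bound, *torA* is transcribed.
So TorA is produced and active.
With repressor MorA bound, *fenA* is not transcribed.
→ *fenA* is OFF.
cAMP is absent, so PexV is active.
Fe²⁺ is present, so LomK is active.
Norleucine is absent, so MibW is active.
With repressor LomK bound, *fenN* is not transcribed.
So FenN is not produced.
No repressor is bound and PexV is active, so *yilY* is transcribed.
→ *yilY* is ON.
Xylulose is absent, so NerL is inactive.
Sorbose is absent, so UlmQ is inactive.
With no repressor bound, *gixA* is transcribed.
→ *gixA* is ON.
2 of the 3 genes are transcribed.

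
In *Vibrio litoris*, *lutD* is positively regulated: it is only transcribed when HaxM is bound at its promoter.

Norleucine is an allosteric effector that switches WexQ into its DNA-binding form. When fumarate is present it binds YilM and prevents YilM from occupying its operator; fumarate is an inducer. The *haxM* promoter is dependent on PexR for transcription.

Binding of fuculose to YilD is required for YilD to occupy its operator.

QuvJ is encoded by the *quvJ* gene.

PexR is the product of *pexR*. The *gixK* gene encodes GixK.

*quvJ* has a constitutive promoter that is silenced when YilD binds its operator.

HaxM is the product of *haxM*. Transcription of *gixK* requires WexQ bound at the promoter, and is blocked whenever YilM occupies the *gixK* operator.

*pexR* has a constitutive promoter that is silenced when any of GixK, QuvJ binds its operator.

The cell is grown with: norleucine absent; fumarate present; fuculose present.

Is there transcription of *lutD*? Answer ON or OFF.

Fumarate is present, so YilM is inactive.
Norleucine is absent, so WexQ is inactive.
Required activator WexQ is absent, so *gixK* is not transcribed.
So GixK is not produced.
Fuculose is present, so YilD is active.
With repressor YilD bound, *quvJ* is not transcribed.
So QuvJ is not produced.
With no repressor bound, *pexR* is transcribed.
So PexR is produced and active.
No repressor is bound and PexR is active, so *haxM* is transcribed.
So HaxM is produced and active.
No repressor is bound and HaxM is active, so *lutD* is transcribed.

ON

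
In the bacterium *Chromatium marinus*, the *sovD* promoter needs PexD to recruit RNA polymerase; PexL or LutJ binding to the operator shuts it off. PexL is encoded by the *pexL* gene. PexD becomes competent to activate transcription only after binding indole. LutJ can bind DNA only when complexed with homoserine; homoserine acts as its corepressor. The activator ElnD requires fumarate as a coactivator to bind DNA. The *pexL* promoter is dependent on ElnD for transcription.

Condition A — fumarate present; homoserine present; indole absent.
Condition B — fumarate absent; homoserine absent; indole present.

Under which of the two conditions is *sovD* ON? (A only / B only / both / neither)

B only

Condition A:
Fumarate is present, so ElnD is active.
No repressor is bound and ElnD is active, so *pexL* is transcribed.
So PexL is produced and active.
Homoserine is present, so LutJ is active.
Indole is absent, so PexD is inactive.
With repressor PexL bound, *sovD* is not transcribed.
→ *sovD* is OFF in A.
Condition B:
Fumarate is absent, so ElnD is inactive.
Required activator ElnD is absent, so *pexL* is not transcribed.
So PexL is not produced.
Homoserine is absent, so LutJ is inactive.
Indole is present, so PexD is active.
No repressor is bound and PexD is active, so *sovD* is transcribed.
→ *sovD* is ON in B.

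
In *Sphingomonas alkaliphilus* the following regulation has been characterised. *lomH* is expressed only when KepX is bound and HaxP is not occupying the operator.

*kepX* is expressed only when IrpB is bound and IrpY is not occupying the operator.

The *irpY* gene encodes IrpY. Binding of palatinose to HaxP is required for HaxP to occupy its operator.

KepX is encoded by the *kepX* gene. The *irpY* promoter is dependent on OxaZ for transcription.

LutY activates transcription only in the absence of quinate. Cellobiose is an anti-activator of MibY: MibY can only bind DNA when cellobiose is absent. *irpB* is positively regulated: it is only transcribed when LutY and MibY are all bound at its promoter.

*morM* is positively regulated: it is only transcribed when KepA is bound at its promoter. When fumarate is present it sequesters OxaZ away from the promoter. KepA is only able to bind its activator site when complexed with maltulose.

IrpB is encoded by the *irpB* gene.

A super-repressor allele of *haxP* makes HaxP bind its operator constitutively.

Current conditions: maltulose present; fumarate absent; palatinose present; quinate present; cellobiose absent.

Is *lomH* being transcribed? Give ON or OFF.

OFF

Quinate is present, so LutY is inactive.
Cellobiose is absent, so MibY is active.
Required activator LutY is absent, so *irpB* is not transcribed.
So IrpB is not produced.
Fumarate is absent, so OxaZ is active.
No repressor is bound and OxaZ is active, so *irpY* is transcribed.
So IrpY is produced and active.
With repressor IrpY bound, *kepX* is not transcribed.
So KepX is not produced.
HaxP is constitutively active in this strain.
With repressor HaxP bound, *lomH* is not transcribed.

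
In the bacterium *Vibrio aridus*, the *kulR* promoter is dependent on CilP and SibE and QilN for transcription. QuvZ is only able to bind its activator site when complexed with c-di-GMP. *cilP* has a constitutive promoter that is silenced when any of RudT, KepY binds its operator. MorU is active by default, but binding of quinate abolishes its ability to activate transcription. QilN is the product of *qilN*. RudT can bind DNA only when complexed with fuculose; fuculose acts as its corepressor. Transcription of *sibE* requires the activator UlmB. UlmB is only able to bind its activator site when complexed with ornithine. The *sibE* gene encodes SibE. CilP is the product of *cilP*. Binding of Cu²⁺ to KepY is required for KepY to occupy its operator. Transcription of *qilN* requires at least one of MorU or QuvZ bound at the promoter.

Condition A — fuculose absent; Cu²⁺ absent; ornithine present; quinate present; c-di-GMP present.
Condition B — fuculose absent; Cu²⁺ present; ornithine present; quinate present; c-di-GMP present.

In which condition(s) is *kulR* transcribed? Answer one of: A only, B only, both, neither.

Condition A:
Fuculose is absent, so RudT is inactive.
Cu²⁺ is absent, so KepY is inactive.
With no repressor bound, *cilP* is transcribed.
So CilP is produced and active.
Ornithine is present, so UlmB is active.
No repressor is bound and UlmB is active, so *sibE* is transcribed.
So SibE is produced and active.
Quinate is present, so MorU is inactive.
c-di-GMP is present, so QuvZ is active.
Activator QuvZ is present, so *qilN* is transcribed.
So QilN is produced and active.
No repressor is bound and CilP and SibE and QilN are active, so *kulR* is transcribed.
→ *kulR* is ON in A.
Condition B:
Fuculose is absent, so RudT is inactive.
Cu²⁺ is present, so KepY is active.
With repressor KepY bound, *cilP* is not transcribed.
So CilP is not produced.
Ornithine is present, so UlmB is active.
No repressor is bound and UlmB is active, so *sibE* is transcribed.
So SibE is produced and active.
Quinate is present, so MorU is inactive.
c-di-GMP is present, so QuvZ is active.
Activator QuvZ is present, so *qilN* is transcribed.
So QilN is produced and active.
Required activator CilP is absent, so *kulR* is not transcribed.
→ *kulR* is OFF in B.

A only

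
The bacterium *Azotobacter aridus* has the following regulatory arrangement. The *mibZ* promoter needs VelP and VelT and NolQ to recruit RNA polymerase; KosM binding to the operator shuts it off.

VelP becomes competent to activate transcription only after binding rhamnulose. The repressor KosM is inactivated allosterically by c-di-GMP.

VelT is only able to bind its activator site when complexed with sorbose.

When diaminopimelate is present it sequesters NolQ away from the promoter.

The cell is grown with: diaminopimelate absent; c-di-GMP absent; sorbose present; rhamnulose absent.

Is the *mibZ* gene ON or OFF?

OFF

Rhamnulose is absent, so VelP is inactive.
Sorbose is present, so VelT is active.
c-di-GMP is absent, so KosM is active.
Diaminopimelate is absent, so NolQ is active.
With repressor KosM bound, *mibZ* is not transcribed.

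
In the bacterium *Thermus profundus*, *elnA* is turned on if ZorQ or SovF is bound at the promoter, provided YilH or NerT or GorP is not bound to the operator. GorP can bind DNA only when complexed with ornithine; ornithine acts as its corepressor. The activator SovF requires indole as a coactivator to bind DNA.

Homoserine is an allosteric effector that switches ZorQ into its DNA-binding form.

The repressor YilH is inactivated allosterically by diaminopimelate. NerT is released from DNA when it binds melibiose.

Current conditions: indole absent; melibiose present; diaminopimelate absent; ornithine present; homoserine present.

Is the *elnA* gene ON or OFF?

Diaminopimelate is absent, so YilH is active.
Melibiose is present, so NerT is inactive.
Homoserine is present, so ZorQ is active.
Indole is absent, so SovF is inactive.
Ornithine is present, so GorP is active.
With repressor YilH bound, *elnA* is not transcribed.

OFF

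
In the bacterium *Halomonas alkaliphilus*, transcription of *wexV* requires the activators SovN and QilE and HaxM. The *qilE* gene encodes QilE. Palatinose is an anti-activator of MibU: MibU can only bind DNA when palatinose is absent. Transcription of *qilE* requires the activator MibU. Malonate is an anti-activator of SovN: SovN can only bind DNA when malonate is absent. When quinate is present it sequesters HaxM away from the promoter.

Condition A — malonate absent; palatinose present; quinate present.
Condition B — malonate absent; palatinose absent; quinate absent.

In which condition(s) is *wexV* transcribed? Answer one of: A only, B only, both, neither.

B only

Condition A:
Malonate is absent, so SovN is active.
Palatinose is present, so MibU is inactive.
Required activator MibU is absent, so *qilE* is not transcribed.
So QilE is not produced.
Quinate is present, so HaxM is inactive.
Required activator QilE is absent, so *wexV* is not transcribed.
→ *wexV* is OFF in A.
Condition B:
Malonate is absent, so SovN is active.
Palatinose is absent, so MibU is active.
No repressor is bound and MibU is active, so *qilE* is transcribed.
So QilE is produced and active.
Quinate is absent, so HaxM is active.
No repressor is bound and SovN and QilE and HaxM are active, so *wexV* is transcribed.
→ *wexV* is ON in B.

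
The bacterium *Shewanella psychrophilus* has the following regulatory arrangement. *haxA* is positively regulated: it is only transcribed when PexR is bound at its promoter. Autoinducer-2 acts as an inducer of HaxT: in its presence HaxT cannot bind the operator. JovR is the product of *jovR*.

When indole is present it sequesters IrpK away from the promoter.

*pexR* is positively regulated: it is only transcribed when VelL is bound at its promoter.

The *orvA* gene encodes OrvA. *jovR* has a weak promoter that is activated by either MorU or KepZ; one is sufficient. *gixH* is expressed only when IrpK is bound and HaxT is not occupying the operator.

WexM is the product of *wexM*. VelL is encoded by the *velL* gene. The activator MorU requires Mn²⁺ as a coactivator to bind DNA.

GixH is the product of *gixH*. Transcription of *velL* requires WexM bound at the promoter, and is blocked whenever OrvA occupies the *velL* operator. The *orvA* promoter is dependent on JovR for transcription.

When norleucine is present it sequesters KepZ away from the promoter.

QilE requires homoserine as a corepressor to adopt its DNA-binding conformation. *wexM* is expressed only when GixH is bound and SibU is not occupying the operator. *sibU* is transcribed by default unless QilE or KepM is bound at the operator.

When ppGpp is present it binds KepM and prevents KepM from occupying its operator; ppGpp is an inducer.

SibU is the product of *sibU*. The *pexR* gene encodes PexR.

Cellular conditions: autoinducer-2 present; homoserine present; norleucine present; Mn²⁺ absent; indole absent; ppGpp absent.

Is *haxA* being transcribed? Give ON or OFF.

Mn²⁺ is absent, so MorU is inactive.
Norleucine is present, so KepZ is inactive.
No activator is available at the *jovR* promoter, so *jovR* is not transcribed.
So JovR is not produced.
Required activator JovR is absent, so *orvA* is not transcribed.
So OrvA is not produced.
Homoserine is present, so QilE is active.
ppGpp is absent, so KepM is active.
With repressor QilE bound, *sibU* is not transcribed.
So SibU is not produced.
Autoinducer-2 is present, so HaxT is inactive.
Indole is absent, so IrpK is active.
No repressor is bound and IrpK is active, so *gixH* is transcribed.
So GixH is produced and active.
No repressor is bound and GixH is active, so *wexM* is transcribed.
So WexM is produced and active.
No repressor is bound and WexM is active, so *velL* is transcribed.
So VelL is produced and active.
No repressor is bound and VelL is active, so *pexR* is transcribed.
So PexR is produced and active.
No repressor is bound and PexR is active, so *haxA* is transcribed.

ON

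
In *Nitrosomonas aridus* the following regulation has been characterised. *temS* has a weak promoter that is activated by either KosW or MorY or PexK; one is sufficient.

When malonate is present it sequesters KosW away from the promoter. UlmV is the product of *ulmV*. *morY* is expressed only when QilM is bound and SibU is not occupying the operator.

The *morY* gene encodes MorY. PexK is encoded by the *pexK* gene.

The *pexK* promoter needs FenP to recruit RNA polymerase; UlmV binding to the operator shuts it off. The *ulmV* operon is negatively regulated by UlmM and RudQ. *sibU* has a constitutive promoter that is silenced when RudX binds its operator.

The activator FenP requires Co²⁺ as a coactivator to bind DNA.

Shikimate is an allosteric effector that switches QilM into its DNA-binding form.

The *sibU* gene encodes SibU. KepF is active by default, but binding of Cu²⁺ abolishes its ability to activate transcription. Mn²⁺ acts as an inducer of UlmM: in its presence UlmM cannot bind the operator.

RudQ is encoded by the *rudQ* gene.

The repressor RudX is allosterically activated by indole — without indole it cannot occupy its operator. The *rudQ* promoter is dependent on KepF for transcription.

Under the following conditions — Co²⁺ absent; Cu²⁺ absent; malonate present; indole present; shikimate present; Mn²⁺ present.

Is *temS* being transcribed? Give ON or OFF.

ON

Malonate is present, so KosW is inactive.
Shikimate is present, so QilM is active.
Indole is present, so RudX is active.
With repressor RudX bound, *sibU* is not transcribed.
So SibU is not produced.
No repressor is bound and QilM is active, so *morY* is transcribed.
So MorY is produced and active.
Mn²⁺ is present, so UlmM is inactive.
Cu²⁺ is absent, so KepF is active.
No repressor is bound and KepF is active, so *rudQ* is transcribed.
So RudQ is produced and active.
With repressor RudQ bound, *ulmV* is not transcribed.
So UlmV is not produced.
Co²⁺ is absent, so FenP is inactive.
Required activator FenP is absent, so *pexK* is not transcribed.
So PexK is not produced.
Activator MorY is present, so *temS* is transcribed.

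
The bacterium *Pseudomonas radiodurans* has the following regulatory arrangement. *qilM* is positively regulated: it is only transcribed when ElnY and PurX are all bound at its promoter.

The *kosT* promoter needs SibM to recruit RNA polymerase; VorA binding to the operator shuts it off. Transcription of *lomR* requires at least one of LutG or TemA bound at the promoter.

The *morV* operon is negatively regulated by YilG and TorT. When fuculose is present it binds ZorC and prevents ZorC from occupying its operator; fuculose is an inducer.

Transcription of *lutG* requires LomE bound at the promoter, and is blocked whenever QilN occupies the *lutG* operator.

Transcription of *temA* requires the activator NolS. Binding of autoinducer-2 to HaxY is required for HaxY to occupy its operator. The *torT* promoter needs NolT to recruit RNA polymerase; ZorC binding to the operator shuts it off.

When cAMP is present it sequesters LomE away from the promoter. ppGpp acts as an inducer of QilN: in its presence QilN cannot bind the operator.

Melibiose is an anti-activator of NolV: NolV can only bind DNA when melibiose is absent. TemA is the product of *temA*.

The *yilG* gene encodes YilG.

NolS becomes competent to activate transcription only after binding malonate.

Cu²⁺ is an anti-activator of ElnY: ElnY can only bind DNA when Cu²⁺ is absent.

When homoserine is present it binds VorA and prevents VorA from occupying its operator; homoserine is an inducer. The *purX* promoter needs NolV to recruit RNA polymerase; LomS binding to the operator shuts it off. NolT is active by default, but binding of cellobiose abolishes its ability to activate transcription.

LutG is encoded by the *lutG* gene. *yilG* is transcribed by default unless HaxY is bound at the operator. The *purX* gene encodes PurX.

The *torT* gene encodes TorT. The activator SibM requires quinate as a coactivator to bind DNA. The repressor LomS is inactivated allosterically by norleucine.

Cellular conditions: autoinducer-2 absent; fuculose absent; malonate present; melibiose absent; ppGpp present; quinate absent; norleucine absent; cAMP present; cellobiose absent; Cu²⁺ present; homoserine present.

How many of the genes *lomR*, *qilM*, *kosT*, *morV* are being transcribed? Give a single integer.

cAMP is present, so LomE is inactive.
ppGpp is present, so QilN is inactive.
Required activator LomE is absent, so *lutG* is not transcribed.
So LutG is not produced.
Malonate is present, so NolS is active.
No repressor is bound and NolS is active, so *temA* is transcribed.
So TemA is produced and active.
Activator TemA is present, so *lomR* is transcribed.
→ *lomR* is ON.
Cu²⁺ is present, so ElnY is inactive.
Norleucine is absent, so LomS is active.
Melibiose is absent, so NolV is active.
With repressor LomS bound, *purX* is not transcribed.
So PurX is not produced.
Required activator ElnY is absent, so *qilM* is not transcribed.
→ *qilM* is OFF.
Quinate is absent, so SibM is inactive.
Homoserine is present, so VorA is inactive.
Required activator SibM is absent, so *kosT* is not transcribed.
→ *kosT* is OFF.
Autoinducer-2 is absent, so HaxY is inactive.
With no repressor bound, *yilG* is transcribed.
So YilG is produced and active.
Cellobiose is absent, so NolT is active.
Fuculose is absent, so ZorC is active.
With repressor ZorC bound, *torT* is not transcribed.
So TorT is not produced.
With repressor YilG bound, *morV* is not transcribed.
→ *morV* is OFF.
1 of the 4 genes is transcribed.

1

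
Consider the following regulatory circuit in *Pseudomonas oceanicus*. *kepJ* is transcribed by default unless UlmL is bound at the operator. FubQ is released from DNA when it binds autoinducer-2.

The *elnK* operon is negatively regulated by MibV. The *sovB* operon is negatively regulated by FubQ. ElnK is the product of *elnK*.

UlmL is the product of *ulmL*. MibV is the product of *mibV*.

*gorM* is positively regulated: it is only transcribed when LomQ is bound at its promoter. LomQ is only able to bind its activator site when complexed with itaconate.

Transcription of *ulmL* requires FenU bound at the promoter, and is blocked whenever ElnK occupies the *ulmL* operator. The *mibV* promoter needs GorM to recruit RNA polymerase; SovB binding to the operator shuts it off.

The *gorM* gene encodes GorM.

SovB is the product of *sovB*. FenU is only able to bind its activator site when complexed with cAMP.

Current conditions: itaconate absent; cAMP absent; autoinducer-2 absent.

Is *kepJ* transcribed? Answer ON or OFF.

Itaconate is absent, so LomQ is inactive.
Required activator LomQ is absent, so *gorM* is not transcribed.
So GorM is not produced.
Autoinducer-2 is absent, so FubQ is active.
With repressor FubQ bound, *sovB* is not transcribed.
So SovB is not produced.
Required activator GorM is absent, so *mibV* is not transcribed.
So MibV is not produced.
With no repressor bound, *elnK* is transcribed.
So ElnK is produced and active.
cAMP is absent, so FenU is inactive.
With repressor ElnK bound, *ulmL* is not transcribed.
So UlmL is not produced.
With no repressor bound, *kepJ* is transcribed.

ON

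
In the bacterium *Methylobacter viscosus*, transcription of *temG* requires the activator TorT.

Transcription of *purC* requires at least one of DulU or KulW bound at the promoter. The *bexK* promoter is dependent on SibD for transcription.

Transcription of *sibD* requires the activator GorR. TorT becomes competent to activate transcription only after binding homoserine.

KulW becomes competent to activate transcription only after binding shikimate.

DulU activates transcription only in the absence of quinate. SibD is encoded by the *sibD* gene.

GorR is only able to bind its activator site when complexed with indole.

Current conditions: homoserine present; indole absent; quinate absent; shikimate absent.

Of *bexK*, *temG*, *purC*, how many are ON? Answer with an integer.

Indole is absent, so GorR is inactive.
Required activator GorR is absent, so *sibD* is not transcribed.
So SibD is not produced.
Required activator SibD is absent, so *bexK* is not transcribed.
→ *bexK* is OFF.
Homoserine is present, so TorT is active.
No repressor is bound and TorT is active, so *temG* is transcribed.
→ *temG* is ON.
Quinate is absent, so DulU is active.
Shikimate is absent, so KulW is inactive.
Activator DulU is present, so *purC* is transcribed.
→ *purC* is ON.
2 of the 3 genes are transcribed.

2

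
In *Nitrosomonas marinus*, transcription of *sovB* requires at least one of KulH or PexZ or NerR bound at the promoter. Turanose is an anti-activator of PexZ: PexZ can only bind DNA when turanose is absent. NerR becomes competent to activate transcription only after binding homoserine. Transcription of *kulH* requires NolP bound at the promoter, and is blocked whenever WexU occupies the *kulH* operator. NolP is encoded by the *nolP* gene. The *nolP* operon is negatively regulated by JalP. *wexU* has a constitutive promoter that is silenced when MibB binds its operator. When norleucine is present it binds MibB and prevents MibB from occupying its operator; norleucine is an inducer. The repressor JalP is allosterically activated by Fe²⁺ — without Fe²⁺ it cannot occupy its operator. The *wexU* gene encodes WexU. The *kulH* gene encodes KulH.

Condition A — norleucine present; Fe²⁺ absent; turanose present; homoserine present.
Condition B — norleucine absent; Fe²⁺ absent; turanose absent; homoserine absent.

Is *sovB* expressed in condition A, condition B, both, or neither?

both

Condition A:
Norleucine is present, so MibB is inactive.
With no repressor bound, *wexU* is transcribed.
So WexU is produced and active.
Fe²⁺ is absent, so JalP is inactive.
With no repressor bound, *nolP* is transcribed.
So NolP is produced and active.
With repressor WexU bound, *kulH* is not transcribed.
So KulH is not produced.
Turanose is present, so PexZ is inactive.
Homoserine is present, so NerR is active.
Activator NerR is present, so *sovB* is transcribed.
→ *sovB* is ON in A.
Condition B:
Norleucine is absent, so MibB is active.
With repressor MibB bound, *wexU* is not transcribed.
So WexU is not produced.
Fe²⁺ is absent, so JalP is inactive.
With no repressor bound, *nolP* is transcribed.
So NolP is produced and active.
No repressor is bound and NolP is active, so *kulH* is transcribed.
So KulH is produced and active.
Turanose is absent, so PexZ is active.
Homoserine is absent, so NerR is inactive.
Activator KulH is present, so *sovB* is transcribed.
→ *sovB* is ON in B.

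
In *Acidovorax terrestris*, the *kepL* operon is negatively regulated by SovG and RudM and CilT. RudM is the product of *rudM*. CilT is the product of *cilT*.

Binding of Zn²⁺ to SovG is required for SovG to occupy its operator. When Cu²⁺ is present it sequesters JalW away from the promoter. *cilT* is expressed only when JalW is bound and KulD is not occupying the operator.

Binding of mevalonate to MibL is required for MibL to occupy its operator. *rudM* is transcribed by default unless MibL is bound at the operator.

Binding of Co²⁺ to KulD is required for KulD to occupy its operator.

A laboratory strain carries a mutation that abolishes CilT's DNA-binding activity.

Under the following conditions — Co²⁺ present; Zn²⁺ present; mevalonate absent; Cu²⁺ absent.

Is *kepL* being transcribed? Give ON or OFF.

OFF

Zn²⁺ is present, so SovG is active.
Mevalonate is absent, so MibL is inactive.
With no repressor bound, *rudM* is transcribed.
So RudM is produced and active.
CilT is non-functional in this strain, so it has no effect.
With repressor SovG bound, *kepL* is not transcribed.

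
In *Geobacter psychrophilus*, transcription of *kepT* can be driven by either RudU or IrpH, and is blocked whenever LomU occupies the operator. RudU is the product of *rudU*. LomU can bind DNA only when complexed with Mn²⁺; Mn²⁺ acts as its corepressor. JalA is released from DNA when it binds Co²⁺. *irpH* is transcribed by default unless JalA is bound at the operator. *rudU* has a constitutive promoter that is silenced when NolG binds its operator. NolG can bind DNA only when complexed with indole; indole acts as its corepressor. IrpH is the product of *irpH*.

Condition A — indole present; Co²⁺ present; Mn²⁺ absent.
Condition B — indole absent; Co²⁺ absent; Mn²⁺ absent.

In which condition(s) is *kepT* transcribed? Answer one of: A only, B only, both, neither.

both

Condition A:
Indole is present, so NolG is active.
With repressor NolG bound, *rudU* is not transcribed.
So RudU is not produced.
Co²⁺ is present, so JalA is inactive.
With no repressor bound, *irpH* is transcribed.
So IrpH is produced and active.
Mn²⁺ is absent, so LomU is inactive.
Activator IrpH is present, so *kepT* is transcribed.
→ *kepT* is ON in A.
Condition B:
Indole is absent, so NolG is inactive.
With no repressor bound, *rudU* is transcribed.
So RudU is produced and active.
Co²⁺ is absent, so JalA is active.
With repressor JalA bound, *irpH* is not transcribed.
So IrpH is not produced.
Mn²⁺ is absent, so LomU is inactive.
Activator RudU is present, so *kepT* is transcribed.
→ *kepT* is ON in B.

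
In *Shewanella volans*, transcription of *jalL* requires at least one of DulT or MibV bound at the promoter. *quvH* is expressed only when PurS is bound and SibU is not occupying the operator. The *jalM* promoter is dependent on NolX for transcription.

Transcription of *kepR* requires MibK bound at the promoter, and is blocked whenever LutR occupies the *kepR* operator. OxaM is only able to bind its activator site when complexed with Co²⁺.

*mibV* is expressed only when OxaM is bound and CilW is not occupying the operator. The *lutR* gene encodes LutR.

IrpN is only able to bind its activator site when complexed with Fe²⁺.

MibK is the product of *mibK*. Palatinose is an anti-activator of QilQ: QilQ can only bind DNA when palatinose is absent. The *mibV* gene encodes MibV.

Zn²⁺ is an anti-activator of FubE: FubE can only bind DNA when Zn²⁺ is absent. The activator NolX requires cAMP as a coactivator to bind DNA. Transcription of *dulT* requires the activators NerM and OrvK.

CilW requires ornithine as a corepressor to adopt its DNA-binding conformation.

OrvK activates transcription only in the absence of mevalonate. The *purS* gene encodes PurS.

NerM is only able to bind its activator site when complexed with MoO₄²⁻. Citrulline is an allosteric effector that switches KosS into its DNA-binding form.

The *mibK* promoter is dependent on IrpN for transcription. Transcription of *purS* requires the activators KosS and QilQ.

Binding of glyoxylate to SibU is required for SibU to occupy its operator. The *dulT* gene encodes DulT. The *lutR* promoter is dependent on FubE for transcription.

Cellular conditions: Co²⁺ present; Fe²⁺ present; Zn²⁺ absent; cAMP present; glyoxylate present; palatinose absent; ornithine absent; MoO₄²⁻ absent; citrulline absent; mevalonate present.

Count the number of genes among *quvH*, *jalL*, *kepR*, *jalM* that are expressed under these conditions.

Glyoxylate is present, so SibU is active.
Citrulline is absent, so KosS is inactive.
Palatinose is absent, so QilQ is active.
Required activator KosS is absent, so *purS* is not transcribed.
So PurS is not produced.
With repressor SibU bound, *quvH* is not transcribed.
→ *quvH* is OFF.
MoO₄²⁻ is absent, so NerM is inactive.
Mevalonate is present, so OrvK is inactive.
Required activator NerM is absent, so *dulT* is not transcribed.
So DulT is not produced.
Co²⁺ is present, so OxaM is active.
Ornithine is absent, so CilW is inactive.
No repressor is bound and OxaM is active, so *mibV* is transcribed.
So MibV is produced and active.
Activator MibV is present, so *jalL* is transcribed.
→ *jalL* is ON.
Zn²⁺ is absent, so FubE is active.
No repressor is bound and FubE is active, so *lutR* is transcribed.
So LutR is produced and active.
Fe²⁺ is present, so IrpN is active.
No repressor is bound and IrpN is active, so *mibK* is transcribed.
So MibK is produced and active.
With repressor LutR bound, *kepR* is not transcribed.
→ *kepR* is OFF.
cAMP is present, so NolX is active.
No repressor is bound and NolX is active, so *jalM* is transcribed.
→ *jalM* is ON.
2 of the 4 genes are transcribed.

2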